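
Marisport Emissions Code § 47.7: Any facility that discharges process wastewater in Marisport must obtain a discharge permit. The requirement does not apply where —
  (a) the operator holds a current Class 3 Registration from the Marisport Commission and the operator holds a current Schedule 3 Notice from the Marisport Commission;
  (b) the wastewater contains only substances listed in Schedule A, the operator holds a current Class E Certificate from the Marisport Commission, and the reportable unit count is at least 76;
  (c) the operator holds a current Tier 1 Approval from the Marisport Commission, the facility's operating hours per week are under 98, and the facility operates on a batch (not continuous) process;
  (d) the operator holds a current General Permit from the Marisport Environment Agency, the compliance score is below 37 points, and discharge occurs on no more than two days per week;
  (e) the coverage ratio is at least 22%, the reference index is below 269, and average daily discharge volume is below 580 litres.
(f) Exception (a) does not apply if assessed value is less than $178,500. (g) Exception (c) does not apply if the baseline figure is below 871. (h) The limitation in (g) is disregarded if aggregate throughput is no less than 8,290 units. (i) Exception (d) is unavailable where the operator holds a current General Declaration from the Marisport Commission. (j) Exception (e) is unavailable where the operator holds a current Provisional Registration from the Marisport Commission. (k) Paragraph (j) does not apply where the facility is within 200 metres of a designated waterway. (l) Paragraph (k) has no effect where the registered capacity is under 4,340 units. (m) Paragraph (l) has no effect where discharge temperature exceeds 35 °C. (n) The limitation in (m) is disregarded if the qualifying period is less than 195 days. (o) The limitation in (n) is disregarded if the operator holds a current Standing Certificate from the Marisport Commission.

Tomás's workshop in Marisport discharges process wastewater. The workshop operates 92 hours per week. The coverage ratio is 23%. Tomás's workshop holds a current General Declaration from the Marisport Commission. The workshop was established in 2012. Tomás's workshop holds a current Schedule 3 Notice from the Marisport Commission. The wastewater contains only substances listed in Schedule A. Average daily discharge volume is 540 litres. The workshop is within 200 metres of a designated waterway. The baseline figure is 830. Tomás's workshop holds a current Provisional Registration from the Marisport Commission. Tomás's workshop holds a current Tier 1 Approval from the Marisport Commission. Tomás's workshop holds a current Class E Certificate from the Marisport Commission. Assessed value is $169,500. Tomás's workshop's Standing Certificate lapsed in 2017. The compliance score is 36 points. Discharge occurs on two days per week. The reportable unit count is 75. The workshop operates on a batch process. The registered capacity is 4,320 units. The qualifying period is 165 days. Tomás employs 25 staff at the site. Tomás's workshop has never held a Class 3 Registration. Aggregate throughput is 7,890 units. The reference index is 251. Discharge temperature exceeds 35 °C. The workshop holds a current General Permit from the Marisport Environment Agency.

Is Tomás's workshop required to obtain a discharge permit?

Yes — Tomás's workshop must obtain a discharge permit.

Exception (a) does not apply: no current Class 3 Registration is held.
Exception (b) does not apply: the reportable unit count is 75, short of 76.
All of (c)'s requirements are met (a current Tier 1 Approval is held; the facility's operating hours per week are 92, under the 98 limit; the facility operates on a batch process). But applying paragraphs (g)–(h): (g) operates against (c): the baseline figure is 830, below the 871 limit. (h) is not triggered (aggregate throughput is 7,890 units, short of 8,290 units), so (g) stands. (c) is therefore removed.
Exception (d): a current General Permit is held; the compliance score is 36 points, below the 37 points limit; discharge occurs on no more than two days per week — every condition holds. Turning to paragraph (i): (i) operates against (d): a current General Declaration is held. So (d) is unavailable.
Exception (e): the coverage ratio is 23%, meeting the 22% threshold; the reference index is 251, below the 269 limit; average daily discharge volume is 540 litres, below the 580 litres limit — every condition holds. But: (j) applies — a current Provisional Registration is held. (k) applies (the workshop is within 200 m of a designated waterway), but is displaced by (l): (l) operates — the registered capacity is 4,320 units, under the 4,340 units limit. (m) would limit (l) — discharge temperature exceeds 35 °C — but (n) sets (m) aside: (n) applies — the qualifying period is 165 days, less than the 195 days limit. (o), which would lift (n), is not triggered — the Standing Certificate is not current. (e) is therefore removed.
No exception is made out. Tomás's workshop falls within the general rule.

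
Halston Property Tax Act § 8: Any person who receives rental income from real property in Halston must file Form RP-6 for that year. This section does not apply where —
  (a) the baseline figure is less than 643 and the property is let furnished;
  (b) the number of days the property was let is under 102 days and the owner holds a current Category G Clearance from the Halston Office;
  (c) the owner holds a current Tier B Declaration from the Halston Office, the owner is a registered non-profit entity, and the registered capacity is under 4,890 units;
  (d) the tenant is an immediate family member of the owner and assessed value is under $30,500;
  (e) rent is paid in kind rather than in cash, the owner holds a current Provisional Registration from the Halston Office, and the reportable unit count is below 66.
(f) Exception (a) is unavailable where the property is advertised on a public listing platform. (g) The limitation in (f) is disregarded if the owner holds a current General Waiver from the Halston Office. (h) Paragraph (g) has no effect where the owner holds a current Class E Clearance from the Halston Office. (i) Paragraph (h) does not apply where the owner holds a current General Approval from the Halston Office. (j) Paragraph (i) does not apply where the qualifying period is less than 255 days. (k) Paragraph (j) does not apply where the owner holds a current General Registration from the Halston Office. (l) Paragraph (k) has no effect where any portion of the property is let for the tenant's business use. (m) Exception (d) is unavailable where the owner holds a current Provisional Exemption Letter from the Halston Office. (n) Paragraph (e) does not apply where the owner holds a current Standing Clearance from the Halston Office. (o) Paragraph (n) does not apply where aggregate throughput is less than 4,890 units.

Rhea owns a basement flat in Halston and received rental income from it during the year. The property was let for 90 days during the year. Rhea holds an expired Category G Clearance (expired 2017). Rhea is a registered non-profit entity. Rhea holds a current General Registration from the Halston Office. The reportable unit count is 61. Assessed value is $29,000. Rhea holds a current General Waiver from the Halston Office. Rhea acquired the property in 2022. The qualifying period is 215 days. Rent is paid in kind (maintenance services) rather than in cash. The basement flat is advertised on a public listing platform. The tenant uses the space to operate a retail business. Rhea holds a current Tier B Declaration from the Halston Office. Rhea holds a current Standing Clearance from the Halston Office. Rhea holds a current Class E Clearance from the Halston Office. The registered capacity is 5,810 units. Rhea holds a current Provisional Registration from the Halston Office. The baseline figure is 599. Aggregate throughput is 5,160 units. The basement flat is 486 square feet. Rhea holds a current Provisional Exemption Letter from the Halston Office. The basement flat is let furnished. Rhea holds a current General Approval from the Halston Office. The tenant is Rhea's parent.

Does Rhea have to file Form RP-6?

All of (a)'s requirements are met (the baseline figure is 599, less than the 643 limit; the property is let furnished). But applying paragraphs (f)–(l): (f) is triggered — the property is publicly advertised. (g) would limit (f) — a current General Waiver is held — but (h) sets (g) aside: (h) operates against (g): a current Class E Clearance is held. (i) applies (a current General Approval is held), but is displaced by (j): (j) operates against (i): the qualifying period is 215 days, less than the 255 days limit. (k) would limit (j) — a current General Registration is held — but (l) sets (k) aside: (l) operates against (k): the space is let for business use. Exception (a) does not apply.
Exception (b) does not apply: no current Category G Clearance is held.
Exception (c) does not apply: the registered capacity is 5,810 units, not under 4,890 units.
All of (d)'s requirements are met (the tenant is an immediate family member; assessed value is $29,000, under the $30,500 limit). But: (m) operates against (d): a current Provisional Exemption Letter is held. (d) is therefore removed.
Exception (e) is satisfied on its face — rent is paid in kind; a current Provisional Registration is held; the reportable unit count is 61, below the 66 limit. Turning to paragraphs (n)–(o): (n) operates against (e): a current Standing Clearance is held. (o) is not engaged (aggregate throughput is 5,160 units, not less than 4,890 units), so (n) stands. Exception (e) does not apply.
No exception displaces § 8.

Yes — Rhea must file Form RP-6.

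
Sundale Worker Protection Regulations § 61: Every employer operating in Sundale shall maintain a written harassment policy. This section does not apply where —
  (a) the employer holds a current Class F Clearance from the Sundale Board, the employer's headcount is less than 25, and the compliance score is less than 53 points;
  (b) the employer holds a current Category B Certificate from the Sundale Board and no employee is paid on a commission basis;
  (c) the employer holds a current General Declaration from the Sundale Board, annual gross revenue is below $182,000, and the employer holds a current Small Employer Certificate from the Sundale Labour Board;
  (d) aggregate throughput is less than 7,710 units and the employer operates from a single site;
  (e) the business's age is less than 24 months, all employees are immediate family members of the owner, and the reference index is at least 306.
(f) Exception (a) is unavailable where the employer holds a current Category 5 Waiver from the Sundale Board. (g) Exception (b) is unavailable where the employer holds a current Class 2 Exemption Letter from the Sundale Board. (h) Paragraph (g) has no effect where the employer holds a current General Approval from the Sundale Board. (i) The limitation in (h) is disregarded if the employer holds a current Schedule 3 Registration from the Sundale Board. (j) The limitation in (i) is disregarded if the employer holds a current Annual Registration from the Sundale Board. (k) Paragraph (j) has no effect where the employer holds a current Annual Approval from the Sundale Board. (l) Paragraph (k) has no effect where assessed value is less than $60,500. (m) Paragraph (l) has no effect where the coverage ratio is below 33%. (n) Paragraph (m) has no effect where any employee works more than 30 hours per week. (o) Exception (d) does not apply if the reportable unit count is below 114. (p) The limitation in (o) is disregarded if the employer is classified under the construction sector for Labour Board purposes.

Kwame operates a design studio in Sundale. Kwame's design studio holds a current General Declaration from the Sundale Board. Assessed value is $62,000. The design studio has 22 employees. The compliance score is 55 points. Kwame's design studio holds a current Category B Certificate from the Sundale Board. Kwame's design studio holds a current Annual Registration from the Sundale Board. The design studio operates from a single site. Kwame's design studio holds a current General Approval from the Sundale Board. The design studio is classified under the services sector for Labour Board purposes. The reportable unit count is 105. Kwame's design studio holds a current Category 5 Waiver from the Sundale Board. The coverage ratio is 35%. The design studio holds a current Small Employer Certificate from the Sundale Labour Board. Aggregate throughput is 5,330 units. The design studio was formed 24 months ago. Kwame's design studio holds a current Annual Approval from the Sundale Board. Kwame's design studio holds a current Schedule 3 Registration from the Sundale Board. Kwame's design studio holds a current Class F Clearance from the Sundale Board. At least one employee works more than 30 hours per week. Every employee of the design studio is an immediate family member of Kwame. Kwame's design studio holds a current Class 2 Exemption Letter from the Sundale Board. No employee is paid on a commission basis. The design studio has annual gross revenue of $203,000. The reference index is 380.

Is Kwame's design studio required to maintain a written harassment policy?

Exception (a) requires that the compliance score is less than 53 points; but the compliance score is 55 points, not less than 53 points, so (a) is unavailable.
All of (b)'s requirements are met (a current Category B Certificate is held; no employee is paid on commission). But applying paragraphs (g)–(n): (g) operates against (b): a current Class 2 Exemption Letter is held. (h) would limit (g) — a current General Approval is held — but (i) sets (h) aside: (i) operates against (h): a current Schedule 3 Registration is held. (j) would limit (i) — a current Annual Registration is held — but (k) sets (j) aside: (k) is triggered — a current Annual Approval is held. (l), which would lift (k), is not triggered — assessed value is $62,000, not less than $60,500. (b) is therefore removed.
Exception (c) does not apply: annual gross revenue is $203,000, not below $182,000.
Exception (d): aggregate throughput is 5,330 units, less than the 7,710 units limit; the employer operates from a single site — every condition holds. But: (o) applies — the reportable unit count is 105, below the 114 limit. (p) is inapplicable (the design studio is classified under the services sector), so (o) stands. (d) is therefore removed.
Exception (e) requires that the business's age is less than 24 months; but the business's age is 24 months, not less than 24 months, so (e) is unavailable.
No exception applies. The general rule governs.

Yes — Kwame's design studio must maintain a written harassment policy.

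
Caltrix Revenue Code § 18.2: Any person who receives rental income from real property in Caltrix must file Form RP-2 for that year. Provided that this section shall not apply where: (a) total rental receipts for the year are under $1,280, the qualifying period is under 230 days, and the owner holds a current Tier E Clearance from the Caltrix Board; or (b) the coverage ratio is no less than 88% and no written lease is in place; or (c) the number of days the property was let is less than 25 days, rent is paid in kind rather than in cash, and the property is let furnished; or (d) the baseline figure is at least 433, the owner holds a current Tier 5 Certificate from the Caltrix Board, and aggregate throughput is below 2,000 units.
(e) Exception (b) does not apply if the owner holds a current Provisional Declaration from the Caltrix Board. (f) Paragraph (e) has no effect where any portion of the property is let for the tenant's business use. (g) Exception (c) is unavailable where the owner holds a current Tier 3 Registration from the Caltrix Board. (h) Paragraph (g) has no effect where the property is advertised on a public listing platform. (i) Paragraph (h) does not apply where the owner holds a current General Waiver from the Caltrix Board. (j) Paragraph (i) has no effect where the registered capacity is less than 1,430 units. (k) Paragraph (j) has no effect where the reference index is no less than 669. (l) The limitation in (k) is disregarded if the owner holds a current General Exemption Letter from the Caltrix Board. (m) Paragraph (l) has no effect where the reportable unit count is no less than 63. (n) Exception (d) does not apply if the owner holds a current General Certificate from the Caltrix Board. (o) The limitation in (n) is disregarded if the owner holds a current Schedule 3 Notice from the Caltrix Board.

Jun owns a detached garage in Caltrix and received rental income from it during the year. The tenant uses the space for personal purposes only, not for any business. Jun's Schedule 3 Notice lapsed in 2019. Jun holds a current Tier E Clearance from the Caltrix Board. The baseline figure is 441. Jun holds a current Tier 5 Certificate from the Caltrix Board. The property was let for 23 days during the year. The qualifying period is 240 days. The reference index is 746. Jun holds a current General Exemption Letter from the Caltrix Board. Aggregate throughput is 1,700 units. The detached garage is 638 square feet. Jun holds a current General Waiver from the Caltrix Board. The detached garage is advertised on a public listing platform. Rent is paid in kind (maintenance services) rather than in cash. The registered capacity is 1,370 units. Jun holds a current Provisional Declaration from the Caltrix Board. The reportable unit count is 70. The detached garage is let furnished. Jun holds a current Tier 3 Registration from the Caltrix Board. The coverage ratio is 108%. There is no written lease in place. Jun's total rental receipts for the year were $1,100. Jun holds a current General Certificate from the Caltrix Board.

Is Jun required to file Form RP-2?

Exception (a) does not apply: the qualifying period is 240 days, not under 230 days.
Exception (b)'s conditions are all satisfied: the coverage ratio is 108%, meeting the 88% threshold; there is no written lease. Turning to paragraphs (e)–(f): (e) operates against (b): a current Provisional Declaration is held. (f) is not triggered (the space is used for personal purposes only), so (e) stands. Exception (b) does not apply.
Exception (c)'s conditions are all satisfied: the number of days the property was let is 23 days, less than the 25 days limit; rent is paid in kind; the property is let furnished. But applying paragraphs (g)–(m): (g) operates against (c): a current Tier 3 Registration is held. (h) applies (the property is publicly advertised), but is overridden by (i): (i) operates against (h): a current General Waiver is held. (j) operates (the registered capacity is 1,370 units, less than the 1,430 units limit), but yields to (k): (k) is engaged — the reference index is 746, meeting the 669 threshold. (l) would limit (k) — a current General Exemption Letter is held — but (m) sets (l) aside: (m) is triggered — the reportable unit count is 70, meeting the 63 threshold. So (c) is unavailable.
Exception (d)'s conditions are all satisfied: the baseline figure is 441, meeting the 433 threshold; a current Tier 5 Certificate is held; aggregate throughput is 1,700 units, below the 2,000 units limit. However, paragraphs (n)–(o) must be considered: (n) operates against (d): a current General Certificate is held. (o), which would lift (n), is not triggered — the Schedule 3 Notice is not current. So (d) is unavailable.
No exception applies. The general rule governs.

Yes — Jun must file Form RP-2.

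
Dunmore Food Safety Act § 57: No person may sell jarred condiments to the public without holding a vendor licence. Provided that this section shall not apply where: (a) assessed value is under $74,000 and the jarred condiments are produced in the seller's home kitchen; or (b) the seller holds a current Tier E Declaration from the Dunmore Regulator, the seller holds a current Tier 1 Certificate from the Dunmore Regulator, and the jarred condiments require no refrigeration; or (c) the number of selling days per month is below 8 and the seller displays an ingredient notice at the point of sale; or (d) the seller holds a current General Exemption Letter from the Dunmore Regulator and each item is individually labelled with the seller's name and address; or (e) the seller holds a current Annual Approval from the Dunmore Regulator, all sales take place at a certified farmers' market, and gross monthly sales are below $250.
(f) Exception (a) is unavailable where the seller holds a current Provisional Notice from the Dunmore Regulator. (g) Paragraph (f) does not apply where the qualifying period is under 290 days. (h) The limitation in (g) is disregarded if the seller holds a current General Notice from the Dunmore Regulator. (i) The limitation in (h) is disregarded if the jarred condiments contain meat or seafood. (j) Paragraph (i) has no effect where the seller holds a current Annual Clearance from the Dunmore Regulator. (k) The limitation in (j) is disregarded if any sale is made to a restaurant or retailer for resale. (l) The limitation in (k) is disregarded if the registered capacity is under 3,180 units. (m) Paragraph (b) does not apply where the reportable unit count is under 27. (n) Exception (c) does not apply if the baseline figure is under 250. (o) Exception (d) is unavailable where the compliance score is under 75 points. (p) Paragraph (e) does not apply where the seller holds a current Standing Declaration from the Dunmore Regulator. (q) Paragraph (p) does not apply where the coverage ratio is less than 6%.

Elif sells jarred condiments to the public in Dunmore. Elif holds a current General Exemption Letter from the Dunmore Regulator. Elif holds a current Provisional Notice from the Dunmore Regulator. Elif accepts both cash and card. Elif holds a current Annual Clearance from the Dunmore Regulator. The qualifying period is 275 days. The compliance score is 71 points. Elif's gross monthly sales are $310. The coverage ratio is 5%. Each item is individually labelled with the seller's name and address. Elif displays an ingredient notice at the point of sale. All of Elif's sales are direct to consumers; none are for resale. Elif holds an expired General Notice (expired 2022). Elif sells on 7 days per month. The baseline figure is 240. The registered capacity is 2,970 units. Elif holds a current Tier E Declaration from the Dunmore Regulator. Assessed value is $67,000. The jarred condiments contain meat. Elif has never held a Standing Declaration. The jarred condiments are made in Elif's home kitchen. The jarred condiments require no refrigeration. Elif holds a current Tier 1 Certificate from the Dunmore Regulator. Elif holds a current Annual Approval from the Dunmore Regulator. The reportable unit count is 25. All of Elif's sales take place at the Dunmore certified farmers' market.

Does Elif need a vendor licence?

No — exception (a) applies; Elif is not required to hold a vendor licence.

Exception (a) is satisfied on its face — assessed value is $67,000, under the $74,000 limit; the jarred condiments are home-kitchen produced. Considering the limiting provisions: (f) would limit (a) — a current Provisional Notice is held — but (g) sets (f) aside: (g) applies — the qualifying period is 275 days, under the 290 days limit. (h) is inapplicable (there is no General Notice in force), so (g) stands. (a) remains available.
Exception (b)'s conditions are all satisfied: a current Tier E Declaration is held; a current Tier 1 Certificate is held; the jarred condiments are shelf-stable. But applying paragraph (m): (m) applies — the reportable unit count is 25, under the 27 limit. Exception (b) does not apply.
Exception (c): the number of selling days per month is 7, below the 8 limit; an ingredient notice is displayed — every condition holds. Turning to paragraph (n): (n) operates against (c): the baseline figure is 240, under the 250 limit. Exception (c) does not apply.
Exception (d): a current General Exemption Letter is held; items are individually labelled — every condition holds. But applying paragraph (o): (o) operates — the compliance score is 71 points, under the 75 points limit. So (d) is unavailable.
Exception (e) does not apply: gross monthly sales are $310, not below $250.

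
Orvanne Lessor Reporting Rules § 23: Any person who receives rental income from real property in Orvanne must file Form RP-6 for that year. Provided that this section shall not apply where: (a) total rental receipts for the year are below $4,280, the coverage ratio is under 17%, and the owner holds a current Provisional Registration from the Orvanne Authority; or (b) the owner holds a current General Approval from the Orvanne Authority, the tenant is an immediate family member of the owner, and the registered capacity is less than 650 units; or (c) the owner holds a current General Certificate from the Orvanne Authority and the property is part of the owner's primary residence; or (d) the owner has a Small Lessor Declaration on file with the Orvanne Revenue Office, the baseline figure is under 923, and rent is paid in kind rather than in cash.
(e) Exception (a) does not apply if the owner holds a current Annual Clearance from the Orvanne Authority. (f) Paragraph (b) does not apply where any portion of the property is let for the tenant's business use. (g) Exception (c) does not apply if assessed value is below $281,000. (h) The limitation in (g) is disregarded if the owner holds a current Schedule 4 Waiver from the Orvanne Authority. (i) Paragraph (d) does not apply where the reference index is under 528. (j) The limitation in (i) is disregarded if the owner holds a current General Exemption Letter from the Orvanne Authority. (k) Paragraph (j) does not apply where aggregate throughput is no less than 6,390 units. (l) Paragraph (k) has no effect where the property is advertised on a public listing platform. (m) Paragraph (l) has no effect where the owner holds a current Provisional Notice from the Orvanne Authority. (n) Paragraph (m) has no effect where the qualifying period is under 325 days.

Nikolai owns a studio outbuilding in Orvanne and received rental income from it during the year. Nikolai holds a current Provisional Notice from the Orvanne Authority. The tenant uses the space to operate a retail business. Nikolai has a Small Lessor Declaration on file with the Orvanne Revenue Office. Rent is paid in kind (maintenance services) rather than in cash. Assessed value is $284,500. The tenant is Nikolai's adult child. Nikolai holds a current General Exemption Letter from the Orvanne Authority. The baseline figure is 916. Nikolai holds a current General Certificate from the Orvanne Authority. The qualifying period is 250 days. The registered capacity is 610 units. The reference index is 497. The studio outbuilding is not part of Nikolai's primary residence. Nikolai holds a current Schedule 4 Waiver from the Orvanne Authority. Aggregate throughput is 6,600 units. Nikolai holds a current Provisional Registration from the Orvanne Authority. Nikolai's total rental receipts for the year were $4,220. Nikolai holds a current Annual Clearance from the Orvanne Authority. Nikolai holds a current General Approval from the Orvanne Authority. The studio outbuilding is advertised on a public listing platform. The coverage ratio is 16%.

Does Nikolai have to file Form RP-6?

No — exception (d) applies; Nikolai is not required to file Form RP-6.

Exception (a)'s conditions are all satisfied: total rental receipts for the year are $4,220, below the $4,280 limit; the coverage ratio is 16%, under the 17% limit; a current Provisional Registration is held. But applying paragraph (e): (e) operates against (a): a current Annual Clearance is held. (a) is therefore removed.
Exception (b)'s conditions are all satisfied: a current General Approval is held; the tenant is an immediate family member; the registered capacity is 610 units, less than the 650 units limit. However, paragraph (f) must be considered: (f) is engaged — the space is let for business use. (b) is therefore removed.
Exception (c) fails — the studio outbuilding is not part of the primary residence.
Exception (d)'s conditions are all satisfied: a Small Lessor Declaration is on file; the baseline figure is 916, under the 923 limit; rent is paid in kind. As to paragraphs (i)–(n): (i) operates (the reference index is 497, under the 528 limit), but yields to (j): (j) operates — a current General Exemption Letter is held. (k) applies (aggregate throughput is 6,600 units, meeting the 6,390 units threshold), but is itself disapplied by (l): (l) operates against (k): the property is publicly advertised. (m) would limit (l) — a current Provisional Notice is held — but (n) sets (m) aside: (n) operates against (m): the qualifying period is 250 days, under the 325 days limit. Exception (d) stands.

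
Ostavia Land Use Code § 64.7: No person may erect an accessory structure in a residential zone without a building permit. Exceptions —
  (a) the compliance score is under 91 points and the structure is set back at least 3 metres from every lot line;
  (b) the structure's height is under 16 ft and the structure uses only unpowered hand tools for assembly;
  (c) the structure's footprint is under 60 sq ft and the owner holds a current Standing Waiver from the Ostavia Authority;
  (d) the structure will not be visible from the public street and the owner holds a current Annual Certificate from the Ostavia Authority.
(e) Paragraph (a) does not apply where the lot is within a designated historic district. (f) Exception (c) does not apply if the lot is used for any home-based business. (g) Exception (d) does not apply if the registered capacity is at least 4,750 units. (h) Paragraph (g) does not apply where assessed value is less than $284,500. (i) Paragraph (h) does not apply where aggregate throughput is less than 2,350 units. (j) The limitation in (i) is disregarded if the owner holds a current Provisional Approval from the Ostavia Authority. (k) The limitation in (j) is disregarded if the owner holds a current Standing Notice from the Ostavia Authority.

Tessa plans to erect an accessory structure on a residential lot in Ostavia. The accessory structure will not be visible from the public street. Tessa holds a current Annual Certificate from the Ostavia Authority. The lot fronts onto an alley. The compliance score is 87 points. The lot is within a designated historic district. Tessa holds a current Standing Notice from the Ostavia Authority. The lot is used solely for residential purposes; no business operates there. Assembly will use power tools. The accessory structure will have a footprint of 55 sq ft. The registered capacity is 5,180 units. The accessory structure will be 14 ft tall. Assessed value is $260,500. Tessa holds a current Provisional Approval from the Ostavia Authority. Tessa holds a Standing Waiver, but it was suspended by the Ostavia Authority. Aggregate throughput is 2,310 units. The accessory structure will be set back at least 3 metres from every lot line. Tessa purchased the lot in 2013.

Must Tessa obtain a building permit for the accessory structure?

Yes — Tessa must obtain a building permit.

All of (a)'s requirements are met (the compliance score is 87 points, under the 91 points limit; the setback is at least 3 m on every side). But applying paragraph (e): (e) operates against (a): the lot is in a historic district. Exception (a) does not apply.
Exception (b) fails — assembly uses power tools.
Exception (c) does not apply: there is no Standing Waiver in force.
All of (d)'s requirements are met (the structure will not be visible from the street; a current Annual Certificate is held). But: (g) applies — the registered capacity is 5,180 units, meeting the 4,750 units threshold. (h) would limit (g) — assessed value is $260,500, less than the $284,500 limit — but (i) sets (h) aside: (i) is triggered — aggregate throughput is 2,310 units, less than the 2,350 units limit. (j) is engaged (a current Provisional Approval is held), but is displaced by (k): (k) operates against (j): a current Standing Notice is held. So (d) is unavailable.
No exception is made out. Tessa falls within the general rule.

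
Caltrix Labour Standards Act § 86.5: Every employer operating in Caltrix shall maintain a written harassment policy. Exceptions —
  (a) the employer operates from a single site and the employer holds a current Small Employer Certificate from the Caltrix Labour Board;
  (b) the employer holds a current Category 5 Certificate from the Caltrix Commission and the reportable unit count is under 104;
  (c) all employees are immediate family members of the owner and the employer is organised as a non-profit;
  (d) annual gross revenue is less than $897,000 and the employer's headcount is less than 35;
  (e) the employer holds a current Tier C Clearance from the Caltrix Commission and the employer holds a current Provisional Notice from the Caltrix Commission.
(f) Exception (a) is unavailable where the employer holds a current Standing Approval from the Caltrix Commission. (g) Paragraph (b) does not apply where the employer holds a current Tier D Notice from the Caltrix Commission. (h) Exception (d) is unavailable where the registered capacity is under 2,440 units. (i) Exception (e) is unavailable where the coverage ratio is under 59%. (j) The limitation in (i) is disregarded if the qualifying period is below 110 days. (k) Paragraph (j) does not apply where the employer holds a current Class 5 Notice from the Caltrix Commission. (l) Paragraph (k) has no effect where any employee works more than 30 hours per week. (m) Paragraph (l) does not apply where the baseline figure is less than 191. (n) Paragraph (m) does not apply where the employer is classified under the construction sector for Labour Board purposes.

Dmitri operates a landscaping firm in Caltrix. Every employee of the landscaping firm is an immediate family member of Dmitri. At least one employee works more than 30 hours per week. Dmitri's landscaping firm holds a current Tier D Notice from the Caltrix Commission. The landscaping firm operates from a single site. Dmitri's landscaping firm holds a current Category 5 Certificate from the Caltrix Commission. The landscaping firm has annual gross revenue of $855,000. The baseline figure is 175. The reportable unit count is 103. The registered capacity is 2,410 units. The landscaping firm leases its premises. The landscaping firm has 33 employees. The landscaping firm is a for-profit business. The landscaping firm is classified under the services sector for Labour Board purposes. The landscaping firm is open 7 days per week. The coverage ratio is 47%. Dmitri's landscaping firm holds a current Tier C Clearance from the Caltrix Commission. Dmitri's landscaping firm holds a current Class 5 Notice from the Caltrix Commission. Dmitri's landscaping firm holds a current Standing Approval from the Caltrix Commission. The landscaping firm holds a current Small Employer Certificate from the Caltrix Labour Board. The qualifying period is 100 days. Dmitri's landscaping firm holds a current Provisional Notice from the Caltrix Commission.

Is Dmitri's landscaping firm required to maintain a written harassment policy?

All of (a)'s requirements are met (the employer operates from a single site; a current Small Employer Certificate is held). However, paragraph (f) must be considered: (f) operates against (a): a current Standing Approval is held. (a) is therefore removed.
Exception (b) is satisfied on its face — a current Category 5 Certificate is held; the reportable unit count is 103, under the 104 limit. But applying paragraph (g): (g) operates against (b): a current Tier D Notice is held. So (b) is unavailable.
Exception (c) requires that the employer is organised as a non-profit; but the employer is for-profit, so (c) is unavailable.
Exception (d): annual gross revenue is $855,000, less than the $897,000 limit; the employer's headcount is 33, less than the 35 limit — every condition holds. Turning to paragraph (h): (h) is triggered — the registered capacity is 2,410 units, under the 2,440 units limit. (d) is therefore removed.
All of (e)'s requirements are met (a current Tier C Clearance is held; a current Provisional Notice is held). Turning to paragraphs (i)–(n): (i) applies — the coverage ratio is 47%, under the 59% limit. (j) would limit (i) — the qualifying period is 100 days, below the 110 days limit — but (k) sets (j) aside: (k) operates against (j): a current Class 5 Notice is held. (l) applies (at least one employee exceeds 30 hours/week), but is displaced by (m): (m) operates against (l): the baseline figure is 175, less than the 191 limit. (n), which would lift (m), is not engaged — the landscaping firm is classified under the services sector. Exception (e) does not apply.
No exception displaces § 86.5.

Yes — Dmitri's landscaping firm must maintain a written harassment policy.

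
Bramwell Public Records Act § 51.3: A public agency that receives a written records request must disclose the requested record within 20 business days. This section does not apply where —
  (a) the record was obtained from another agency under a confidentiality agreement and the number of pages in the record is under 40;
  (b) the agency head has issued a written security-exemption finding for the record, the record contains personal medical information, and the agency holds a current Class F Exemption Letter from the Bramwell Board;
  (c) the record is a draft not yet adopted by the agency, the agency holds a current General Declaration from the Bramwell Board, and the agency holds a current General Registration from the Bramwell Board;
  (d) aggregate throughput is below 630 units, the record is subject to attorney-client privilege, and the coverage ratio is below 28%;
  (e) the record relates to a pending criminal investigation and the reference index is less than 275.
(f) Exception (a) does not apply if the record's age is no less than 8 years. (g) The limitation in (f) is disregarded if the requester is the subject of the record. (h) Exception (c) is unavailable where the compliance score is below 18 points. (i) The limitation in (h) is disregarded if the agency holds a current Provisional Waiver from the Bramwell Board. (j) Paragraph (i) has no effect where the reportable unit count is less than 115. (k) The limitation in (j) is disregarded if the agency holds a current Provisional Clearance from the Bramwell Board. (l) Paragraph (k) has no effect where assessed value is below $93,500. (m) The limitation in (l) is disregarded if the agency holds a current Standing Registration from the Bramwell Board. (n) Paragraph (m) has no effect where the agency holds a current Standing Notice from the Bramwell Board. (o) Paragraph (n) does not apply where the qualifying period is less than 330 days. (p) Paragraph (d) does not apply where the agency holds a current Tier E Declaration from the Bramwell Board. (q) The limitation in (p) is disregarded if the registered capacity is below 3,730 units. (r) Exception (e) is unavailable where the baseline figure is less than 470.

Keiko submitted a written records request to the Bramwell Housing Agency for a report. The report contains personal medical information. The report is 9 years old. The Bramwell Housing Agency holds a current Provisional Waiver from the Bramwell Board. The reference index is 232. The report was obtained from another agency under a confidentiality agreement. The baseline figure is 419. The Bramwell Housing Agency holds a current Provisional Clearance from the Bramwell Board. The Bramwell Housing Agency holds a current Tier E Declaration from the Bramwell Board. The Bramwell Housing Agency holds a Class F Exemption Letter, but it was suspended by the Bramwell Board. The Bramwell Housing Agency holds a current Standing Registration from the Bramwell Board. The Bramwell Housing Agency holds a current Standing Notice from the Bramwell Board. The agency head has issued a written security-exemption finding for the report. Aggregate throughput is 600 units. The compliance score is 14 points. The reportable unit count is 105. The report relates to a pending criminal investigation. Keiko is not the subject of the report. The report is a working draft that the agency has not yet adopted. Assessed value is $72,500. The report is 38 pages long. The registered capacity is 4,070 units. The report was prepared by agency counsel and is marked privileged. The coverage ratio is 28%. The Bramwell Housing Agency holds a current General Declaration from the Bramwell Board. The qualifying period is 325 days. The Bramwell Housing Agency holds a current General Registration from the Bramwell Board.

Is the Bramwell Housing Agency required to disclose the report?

No — exception (c) applies; the Bramwell Housing Agency is not required to disclose the report.

Exception (a)'s conditions are all satisfied: the report was obtained under a confidentiality agreement; the number of pages in the record is 38, under the 40 limit. But: (f) applies — the record's age is 9 years, meeting the 8 years threshold. (g), which would lift (f), does not operate here — Keiko is not the subject of the report. Exception (a) does not apply.
Exception (b) requires that the agency holds a current Class F Exemption Letter from the Bramwell Board; but there is no Class F Exemption Letter in force, so (b) is unavailable.
Exception (c)'s conditions are all satisfied: the report is an unadopted draft; a current General Declaration is held; a current General Registration is held. As to paragraphs (h)–(o): (h) applies (the compliance score is 14 points, below the 18 points limit), but is itself disapplied by (i): (i) operates against (h): a current Provisional Waiver is held. (j) would limit (i) — the reportable unit count is 105, less than the 115 limit — but (k) sets (j) aside: (k) is engaged — a current Provisional Clearance is held. (l) is triggered (assessed value is $72,500, below the $93,500 limit), but is itself disapplied by (m): (m) is engaged — a current Standing Registration is held. (n) is engaged (a current Standing Notice is held), but yields to (o): (o) operates against (n): the qualifying period is 325 days, less than the 330 days limit. So (c) applies.
Exception (d) fails — the coverage ratio is 28%, not below 28%.
Exception (e): the report relates to a pending investigation; the reference index is 232, less than the 275 limit — every condition holds. But: (r) is engaged — the baseline figure is 419, less than the 470 limit. Exception (e) does not apply.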